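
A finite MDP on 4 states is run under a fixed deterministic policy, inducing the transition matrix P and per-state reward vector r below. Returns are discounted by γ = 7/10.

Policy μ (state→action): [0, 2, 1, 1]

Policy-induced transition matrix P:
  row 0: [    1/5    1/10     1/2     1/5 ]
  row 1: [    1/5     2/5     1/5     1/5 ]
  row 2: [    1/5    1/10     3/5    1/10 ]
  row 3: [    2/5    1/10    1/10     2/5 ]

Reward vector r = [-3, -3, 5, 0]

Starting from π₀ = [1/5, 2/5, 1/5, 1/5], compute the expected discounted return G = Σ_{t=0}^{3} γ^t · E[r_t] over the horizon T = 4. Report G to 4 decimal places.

t=0: π = [0.2000, 0.4000, 0.2000, 0.2000], E[r] = -0.8000, γ^t·E[r] = -0.800000, running G = -0.800000
t=1: π = [0.2400, 0.2200, 0.3200, 0.2200], E[r] = 0.2200, γ^t·E[r] = 0.154000, running G = -0.646000
t=2: π = [0.2440, 0.1660, 0.3780, 0.2120], E[r] = 0.6600, γ^t·E[r] = 0.323400, running G = -0.322600
t=3: π = [0.2424, 0.1498, 0.4032, 0.2046], E[r] = 0.8394, γ^t·E[r] = 0.287914, running G = -0.034686

G = -0.0347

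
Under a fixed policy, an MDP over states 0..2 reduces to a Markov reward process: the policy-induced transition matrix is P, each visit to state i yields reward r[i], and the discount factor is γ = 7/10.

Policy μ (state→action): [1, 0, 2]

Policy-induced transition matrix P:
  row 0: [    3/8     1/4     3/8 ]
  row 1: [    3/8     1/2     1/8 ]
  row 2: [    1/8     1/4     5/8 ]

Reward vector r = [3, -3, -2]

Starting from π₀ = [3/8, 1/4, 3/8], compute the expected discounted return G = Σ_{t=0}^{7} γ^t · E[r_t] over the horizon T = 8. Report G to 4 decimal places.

G = -2.3836

t=0: π = [0.3750, 0.2500, 0.3750], E[r] = -0.3750, γ^t·E[r] = -0.375000, running G = -0.375000
t=1: π = [0.2813, 0.3125, 0.4063], E[r] = -0.9063, γ^t·E[r] = -0.634375, running G = -1.009375
t=2: π = [0.2734, 0.3281, 0.3984], E[r] = -0.9609, γ^t·E[r] = -0.470859, running G = -1.480234
t=3: π = [0.2754, 0.3320, 0.3926], E[r] = -0.9551, γ^t·E[r] = -0.327592, running G = -1.807826
t=4: π = [0.2769, 0.3330, 0.3901], E[r] = -0.9487, γ^t·E[r] = -0.227790, running G = -2.035616
t=5: π = [0.2775, 0.3333, 0.3893], E[r] = -0.9459, γ^t·E[r] = -0.158981, running G = -2.194598
t=6: π = [0.2777, 0.3333, 0.3890], E[r] = -0.9449, γ^t·E[r] = -0.111168, running G = -2.305766
t=7: π = [0.2777, 0.3333, 0.3889], E[r] = -0.9446, γ^t·E[r] = -0.077791, running G = -2.383557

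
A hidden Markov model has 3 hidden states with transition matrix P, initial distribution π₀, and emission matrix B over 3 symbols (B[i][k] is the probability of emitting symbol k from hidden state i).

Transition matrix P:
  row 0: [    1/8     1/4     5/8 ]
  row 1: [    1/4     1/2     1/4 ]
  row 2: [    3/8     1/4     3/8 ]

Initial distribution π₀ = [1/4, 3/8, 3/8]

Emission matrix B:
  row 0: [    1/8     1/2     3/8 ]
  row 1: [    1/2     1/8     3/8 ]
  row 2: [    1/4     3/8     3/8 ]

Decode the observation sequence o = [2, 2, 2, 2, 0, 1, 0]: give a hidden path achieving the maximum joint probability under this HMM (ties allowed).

path = [1, 1, 1, 1, 1, 0, 2]

t=0: δ = [9.375e-02, 1.406e-01, 1.406e-01]  (obs o_0=2)
t=1: δ = [1.978e-02, 2.637e-02, 2.197e-02]  ψ = [2, 1, 0]  (obs o_1=2)
t=2: δ = [3.090e-03, 4.944e-03, 4.635e-03]  ψ = [2, 1, 0]  (obs o_2=2)
t=3: δ = [6.518e-04, 9.270e-04, 7.242e-04]  ψ = [2, 1, 0]  (obs o_3=2)
t=4: δ = [3.395e-05, 2.317e-04, 1.018e-04]  ψ = [2, 1, 0]  (obs o_4=0)
t=5: δ = [2.897e-05, 1.448e-05, 2.173e-05]  ψ = [1, 1, 1]  (obs o_5=1)
t=6: δ = [1.018e-06, 3.621e-06, 4.526e-06]  ψ = [2, 0, 0]  (obs o_6=0)
backtrack: best end state = 2; path = [1, 1, 1, 1, 1, 0, 2]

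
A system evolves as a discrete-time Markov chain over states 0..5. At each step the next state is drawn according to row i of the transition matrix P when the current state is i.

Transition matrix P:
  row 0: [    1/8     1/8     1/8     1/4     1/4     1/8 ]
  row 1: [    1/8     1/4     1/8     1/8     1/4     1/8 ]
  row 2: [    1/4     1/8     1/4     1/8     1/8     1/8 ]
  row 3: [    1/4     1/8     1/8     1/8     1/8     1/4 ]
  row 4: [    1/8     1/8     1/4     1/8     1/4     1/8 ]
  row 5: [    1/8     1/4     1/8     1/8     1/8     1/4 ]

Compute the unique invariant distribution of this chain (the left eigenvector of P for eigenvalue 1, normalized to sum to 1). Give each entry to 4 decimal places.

π = [0.1644, 0.1662, 0.1700, 0.1456, 0.1901, 0.1637]

Balance equations π_j = Σ_i π_i·P[i][j]:
  π_0 = 1/8·π_0 + 1/8·π_1 + 1/4·π_2 + 1/4·π_3 + 1/8·π_4 + 1/8·π_5
  π_1 = 1/8·π_0 + 1/4·π_1 + 1/8·π_2 + 1/8·π_3 + 1/8·π_4 + 1/4·π_5
  π_2 = 1/8·π_0 + 1/8·π_1 + 1/4·π_2 + 1/8·π_3 + 1/4·π_4 + 1/8·π_5
  π_3 = 1/4·π_0 + 1/8·π_1 + 1/8·π_2 + 1/8·π_3 + 1/8·π_4 + 1/8·π_5
  π_4 = 1/4·π_0 + 1/4·π_1 + 1/8·π_2 + 1/8·π_3 + 1/4·π_4 + 1/8·π_5
  normalize: π_0 + π_1 + π_2 + π_3 + π_4 + π_5 = 1
Solving the linear system gives exactly π = [827/5029, 836/5029, 855/5029, 732/5029, 956/5029, 823/5029].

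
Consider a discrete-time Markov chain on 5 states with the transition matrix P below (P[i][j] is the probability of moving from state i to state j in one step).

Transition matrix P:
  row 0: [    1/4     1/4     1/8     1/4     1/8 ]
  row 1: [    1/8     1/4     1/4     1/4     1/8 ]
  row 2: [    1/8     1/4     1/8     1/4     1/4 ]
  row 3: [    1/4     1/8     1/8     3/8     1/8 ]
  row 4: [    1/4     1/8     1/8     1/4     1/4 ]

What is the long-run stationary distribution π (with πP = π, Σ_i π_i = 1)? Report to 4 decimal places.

Balance equations π_j = Σ_i π_i·P[i][j]:
  π_0 = 1/4·π_0 + 1/8·π_1 + 1/8·π_2 + 1/4·π_3 + 1/4·π_4
  π_1 = 1/4·π_0 + 1/4·π_1 + 1/4·π_2 + 1/8·π_3 + 1/8·π_4
  π_2 = 1/8·π_0 + 1/4·π_1 + 1/8·π_2 + 1/8·π_3 + 1/8·π_4
  π_3 = 1/4·π_0 + 1/4·π_1 + 1/4·π_2 + 3/8·π_3 + 1/4·π_4
  normalize: π_0 + π_1 + π_2 + π_3 + π_4 = 1
Solving the linear system gives exactly π = [93/449, 87/449, 67/449, 2/7, 516/3143].

π = [0.2071, 0.1938, 0.1492, 0.2857, 0.1642]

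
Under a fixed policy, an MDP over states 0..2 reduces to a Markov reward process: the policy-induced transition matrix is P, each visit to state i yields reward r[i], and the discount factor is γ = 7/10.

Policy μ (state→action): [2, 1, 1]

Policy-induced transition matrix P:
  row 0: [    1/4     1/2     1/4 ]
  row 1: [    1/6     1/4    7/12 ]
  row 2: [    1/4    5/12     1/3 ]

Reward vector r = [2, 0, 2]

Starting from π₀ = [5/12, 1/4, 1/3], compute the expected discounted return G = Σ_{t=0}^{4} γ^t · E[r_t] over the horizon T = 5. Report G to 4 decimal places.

G = 3.6773

t=0: π = [0.4167, 0.2500, 0.3333], E[r] = 1.5000, γ^t·E[r] = 1.500000, running G = 1.500000
t=1: π = [0.2292, 0.4097, 0.3611], E[r] = 1.1806, γ^t·E[r] = 0.826389, running G = 2.326389
t=2: π = [0.2159, 0.3675, 0.4167], E[r] = 1.2650, γ^t·E[r] = 0.619873, running G = 2.946262
t=3: π = [0.2194, 0.3734, 0.4072], E[r] = 1.2532, γ^t·E[r] = 0.429842, running G = 3.376103
t=4: π = [0.2189, 0.3727, 0.4084], E[r] = 1.2546, γ^t·E[r] = 0.301223, running G = 3.677326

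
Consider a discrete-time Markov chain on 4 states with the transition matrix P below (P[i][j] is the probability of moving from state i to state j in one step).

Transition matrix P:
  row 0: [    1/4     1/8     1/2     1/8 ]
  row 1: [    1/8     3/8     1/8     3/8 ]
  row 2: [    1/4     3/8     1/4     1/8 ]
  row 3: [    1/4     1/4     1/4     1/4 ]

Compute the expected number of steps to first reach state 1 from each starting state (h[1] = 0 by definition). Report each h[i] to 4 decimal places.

First-step conditioning: h[1] = 0; for i ≠ 1, h[i] = 1 + Σ_k P[i][k]·h[k].
  h[0] = 1 + 1/4·h[0] + 1/2·h[2] + 1/8·h[3]
  h[2] = 1 + 1/4·h[0] + 1/4·h[2] + 1/8·h[3]
  h[3] = 1 + 1/4·h[0] + 1/4·h[2] + 1/4·h[3]
Solving the 3×3 linear system over states ≠ 1 gives exactly h = [140/33, 0, 112/33, 128/33] (h[1] = 0 is the target).

h = [4.2424, 0.0000, 3.3939, 3.8788]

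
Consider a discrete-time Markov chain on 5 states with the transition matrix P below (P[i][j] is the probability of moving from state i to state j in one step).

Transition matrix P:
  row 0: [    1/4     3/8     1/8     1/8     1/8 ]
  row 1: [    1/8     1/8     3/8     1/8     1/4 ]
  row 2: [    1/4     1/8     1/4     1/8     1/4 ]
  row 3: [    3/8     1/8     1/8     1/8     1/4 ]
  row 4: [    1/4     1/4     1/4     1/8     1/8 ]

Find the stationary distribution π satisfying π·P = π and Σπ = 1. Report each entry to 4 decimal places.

π = [0.2395, 0.2093, 0.2306, 0.1250, 0.1956]

Balance equations π_j = Σ_i π_i·P[i][j]:
  π_0 = 1/4·π_0 + 1/8·π_1 + 1/4·π_2 + 3/8·π_3 + 1/4·π_4
  π_1 = 3/8·π_0 + 1/8·π_1 + 1/8·π_2 + 1/8·π_3 + 1/4·π_4
  π_2 = 1/8·π_0 + 3/8·π_1 + 1/4·π_2 + 1/8·π_3 + 1/4·π_4
  π_3 = 1/8·π_0 + 1/8·π_1 + 1/8·π_2 + 1/8·π_3 + 1/8·π_4
  normalize: π_0 + π_1 + π_2 + π_3 + π_4 = 1
Solving the linear system gives exactly π = [142/593, 993/4744, 547/2372, 1/8, 116/593].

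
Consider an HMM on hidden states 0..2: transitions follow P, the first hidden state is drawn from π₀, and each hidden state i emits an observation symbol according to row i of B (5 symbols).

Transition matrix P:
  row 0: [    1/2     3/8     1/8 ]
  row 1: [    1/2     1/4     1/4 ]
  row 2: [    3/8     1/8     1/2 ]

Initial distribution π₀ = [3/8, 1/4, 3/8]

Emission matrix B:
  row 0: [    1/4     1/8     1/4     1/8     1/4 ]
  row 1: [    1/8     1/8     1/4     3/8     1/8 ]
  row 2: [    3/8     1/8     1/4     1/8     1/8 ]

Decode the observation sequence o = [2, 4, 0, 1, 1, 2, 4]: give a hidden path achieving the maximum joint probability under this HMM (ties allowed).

path = [0, 0, 0, 0, 0, 0, 0]

t=0: δ = [9.375e-02, 6.250e-02, 9.375e-02]  (obs o_0=2)
t=1: δ = [1.172e-02, 4.395e-03, 5.859e-03]  ψ = [0, 0, 2]  (obs o_1=4)
t=2: δ = [1.465e-03, 5.493e-04, 1.099e-03]  ψ = [0, 0, 2]  (obs o_2=0)
t=3: δ = [9.155e-05, 6.866e-05, 6.866e-05]  ψ = [0, 0, 2]  (obs o_3=1)
t=4: δ = [5.722e-06, 4.292e-06, 4.292e-06]  ψ = [0, 0, 2]  (obs o_4=1)
t=5: δ = [7.153e-07, 5.364e-07, 5.364e-07]  ψ = [0, 0, 2]  (obs o_5=2)
t=6: δ = [8.941e-08, 3.353e-08, 3.353e-08]  ψ = [0, 0, 2]  (obs o_6=4)
backtrack: best end state = 0; path = [0, 0, 0, 0, 0, 0, 0]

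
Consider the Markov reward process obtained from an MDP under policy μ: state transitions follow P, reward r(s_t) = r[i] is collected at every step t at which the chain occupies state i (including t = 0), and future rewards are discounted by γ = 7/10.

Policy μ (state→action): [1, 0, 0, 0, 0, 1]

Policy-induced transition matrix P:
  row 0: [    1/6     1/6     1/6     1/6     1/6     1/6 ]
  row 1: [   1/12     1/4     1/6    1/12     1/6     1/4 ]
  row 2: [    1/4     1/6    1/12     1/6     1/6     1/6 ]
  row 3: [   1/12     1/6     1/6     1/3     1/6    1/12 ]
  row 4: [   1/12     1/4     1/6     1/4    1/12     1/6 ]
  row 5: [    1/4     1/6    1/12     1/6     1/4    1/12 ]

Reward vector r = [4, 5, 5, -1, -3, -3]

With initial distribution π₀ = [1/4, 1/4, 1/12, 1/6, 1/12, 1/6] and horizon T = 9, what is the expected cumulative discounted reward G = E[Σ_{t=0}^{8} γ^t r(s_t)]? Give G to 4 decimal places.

t=0: π = [0.2500, 0.2500, 0.0833, 0.1667, 0.0833, 0.1667], E[r] = 1.7500, γ^t·E[r] = 1.750000, running G = 1.750000
t=1: π = [0.1458, 0.1944, 0.1458, 0.1806, 0.1736, 0.1597], E[r] = 1.1042, γ^t·E[r] = 0.772917, running G = 2.522917
t=2: π = [0.1464, 0.1973, 0.1412, 0.1950, 0.1655, 0.1545], E[r] = 1.1233, γ^t·E[r] = 0.550399, running G = 3.073316
t=3: π = [0.1448, 0.1969, 0.1420, 0.1965, 0.1658, 0.1540], E[r] = 1.1182, γ^t·E[r] = 0.383543, running G = 3.456859
t=4: π = [0.1447, 0.1969, 0.1420, 0.1968, 0.1657, 0.1539], E[r] = 1.1179, γ^t·E[r] = 0.268408, running G = 3.725266
t=5: π = [0.1447, 0.1969, 0.1420, 0.1969, 0.1657, 0.1538], E[r] = 1.1178, γ^t·E[r] = 0.187872, running G = 3.913138
t=6: π = [0.1447, 0.1969, 0.1420, 0.1969, 0.1657, 0.1538], E[r] = 1.1178, γ^t·E[r] = 0.131509, running G = 4.044647
t=7: π = [0.1447, 0.1969, 0.1420, 0.1969, 0.1657, 0.1538], E[r] = 1.1178, γ^t·E[r] = 0.092056, running G = 4.136703
t=8: π = [0.1447, 0.1969, 0.1420, 0.1969, 0.1657, 0.1538], E[r] = 1.1178, γ^t·E[r] = 0.064439, running G = 4.201142

G = 4.2011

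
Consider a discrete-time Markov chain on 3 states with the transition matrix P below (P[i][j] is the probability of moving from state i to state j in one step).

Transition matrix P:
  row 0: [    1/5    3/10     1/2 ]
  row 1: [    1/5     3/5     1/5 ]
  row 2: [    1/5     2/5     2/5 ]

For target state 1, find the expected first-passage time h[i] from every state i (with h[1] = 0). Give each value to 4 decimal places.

First-step conditioning: h[1] = 0; for i ≠ 1, h[i] = 1 + Σ_k P[i][k]·h[k].
  h[0] = 1 + 1/5·h[0] + 1/2·h[2]
  h[2] = 1 + 1/5·h[0] + 2/5·h[2]
Solving the 2×2 linear system over states ≠ 1 gives exactly h = [55/19, 0, 50/19] (h[1] = 0 is the target).

h = [2.8947, 0.0000, 2.6316]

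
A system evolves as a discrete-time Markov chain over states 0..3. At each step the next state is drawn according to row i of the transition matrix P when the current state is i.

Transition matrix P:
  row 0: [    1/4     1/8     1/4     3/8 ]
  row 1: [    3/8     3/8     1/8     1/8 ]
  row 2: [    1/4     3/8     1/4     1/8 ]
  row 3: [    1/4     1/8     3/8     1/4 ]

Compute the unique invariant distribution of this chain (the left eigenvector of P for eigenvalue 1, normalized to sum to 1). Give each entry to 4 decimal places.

Balance equations π_j = Σ_i π_i·P[i][j]:
  π_0 = 1/4·π_0 + 3/8·π_1 + 1/4·π_2 + 1/4·π_3
  π_1 = 1/8·π_0 + 3/8·π_1 + 3/8·π_2 + 1/8·π_3
  π_2 = 1/4·π_0 + 1/8·π_1 + 1/4·π_2 + 3/8·π_3
  normalize: π_0 + π_1 + π_2 + π_3 = 1
Solving the linear system gives exactly π = [131/466, 58/233, 115/466, 52/233].

π = [0.2811, 0.2489, 0.2468, 0.2232]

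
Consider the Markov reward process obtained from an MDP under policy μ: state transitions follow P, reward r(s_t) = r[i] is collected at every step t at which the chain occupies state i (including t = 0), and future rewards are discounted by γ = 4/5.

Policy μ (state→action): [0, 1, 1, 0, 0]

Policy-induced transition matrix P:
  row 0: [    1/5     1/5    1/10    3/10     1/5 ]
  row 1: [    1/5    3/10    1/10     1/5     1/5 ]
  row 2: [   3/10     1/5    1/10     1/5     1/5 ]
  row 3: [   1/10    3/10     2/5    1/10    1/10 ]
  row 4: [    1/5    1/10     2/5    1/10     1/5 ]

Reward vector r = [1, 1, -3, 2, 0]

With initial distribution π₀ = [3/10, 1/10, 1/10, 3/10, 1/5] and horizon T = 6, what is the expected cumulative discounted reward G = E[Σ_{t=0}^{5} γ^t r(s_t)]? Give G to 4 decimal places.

G = 1.0285

t=0: π = [0.3000, 0.1000, 0.1000, 0.3000, 0.2000], E[r] = 0.7000, γ^t·E[r] = 0.700000, running G = 0.700000
t=1: π = [0.1800, 0.2200, 0.2500, 0.1800, 0.1700], E[r] = 0.0100, γ^t·E[r] = 0.008000, running G = 0.708000
t=2: π = [0.2070, 0.2230, 0.2050, 0.1830, 0.1820], E[r] = 0.1810, γ^t·E[r] = 0.115840, running G = 0.823840
t=3: π = [0.2022, 0.2224, 0.2095, 0.1842, 0.1817], E[r] = 0.1645, γ^t·E[r] = 0.084224, running G = 0.908064
t=4: π = [0.2025, 0.2225, 0.2098, 0.1836, 0.1816], E[r] = 0.1630, γ^t·E[r] = 0.066753, running G = 0.974817
t=5: π = [0.2026, 0.2225, 0.2096, 0.1837, 0.1816], E[r] = 0.1638, γ^t·E[r] = 0.053688, running G = 1.028505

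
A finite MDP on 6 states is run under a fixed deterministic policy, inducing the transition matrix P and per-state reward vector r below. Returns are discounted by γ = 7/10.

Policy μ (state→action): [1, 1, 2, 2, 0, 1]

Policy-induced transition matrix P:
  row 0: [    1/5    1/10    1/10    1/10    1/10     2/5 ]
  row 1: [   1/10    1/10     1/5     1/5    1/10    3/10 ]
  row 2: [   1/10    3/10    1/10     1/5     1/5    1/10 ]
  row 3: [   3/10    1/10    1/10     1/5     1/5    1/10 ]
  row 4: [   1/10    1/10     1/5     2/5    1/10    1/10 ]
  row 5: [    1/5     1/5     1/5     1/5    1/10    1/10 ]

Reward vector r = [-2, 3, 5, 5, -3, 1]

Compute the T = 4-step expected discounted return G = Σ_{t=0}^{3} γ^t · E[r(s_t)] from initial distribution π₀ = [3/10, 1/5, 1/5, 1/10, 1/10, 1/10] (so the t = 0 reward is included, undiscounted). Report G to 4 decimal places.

t=0: π = [0.3000, 0.2000, 0.2000, 0.1000, 0.1000, 0.1000], E[r] = 1.3000, γ^t·E[r] = 1.300000, running G = 1.300000
t=1: π = [0.1600, 0.1500, 0.1400, 0.1900, 0.1300, 0.2300], E[r] = 1.6200, γ^t·E[r] = 1.134000, running G = 2.434000
t=2: π = [0.1770, 0.1510, 0.1510, 0.2100, 0.1330, 0.1780], E[r] = 1.6830, γ^t·E[r] = 0.824670, running G = 3.258670
t=3: π = [0.1775, 0.1480, 0.1462, 0.2089, 0.1361, 0.1833], E[r] = 1.6395, γ^t·E[r] = 0.562349, running G = 3.821019

G = 3.8210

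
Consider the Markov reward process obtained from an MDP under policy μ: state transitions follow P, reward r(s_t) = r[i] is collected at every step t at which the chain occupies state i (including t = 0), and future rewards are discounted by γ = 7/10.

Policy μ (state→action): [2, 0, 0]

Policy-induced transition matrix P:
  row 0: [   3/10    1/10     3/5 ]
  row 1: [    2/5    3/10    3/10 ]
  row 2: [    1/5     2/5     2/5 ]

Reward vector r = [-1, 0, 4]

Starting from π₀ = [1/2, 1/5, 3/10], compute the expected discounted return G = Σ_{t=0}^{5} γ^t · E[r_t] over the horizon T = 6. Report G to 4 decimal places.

t=0: π = [0.5000, 0.2000, 0.3000], E[r] = 0.7000, γ^t·E[r] = 0.700000, running G = 0.700000
t=1: π = [0.2900, 0.2300, 0.4800], E[r] = 1.6300, γ^t·E[r] = 1.141000, running G = 1.841000
t=2: π = [0.2750, 0.2900, 0.4350], E[r] = 1.4650, γ^t·E[r] = 0.717850, running G = 2.558850
t=3: π = [0.2855, 0.2885, 0.4260], E[r] = 1.4185, γ^t·E[r] = 0.486546, running G = 3.045396
t=4: π = [0.2863, 0.2855, 0.4283], E[r] = 1.4268, γ^t·E[r] = 0.342563, running G = 3.387958
t=5: π = [0.2857, 0.2856, 0.4287], E[r] = 1.4291, γ^t·E[r] = 0.240185, running G = 3.628143

G = 3.6281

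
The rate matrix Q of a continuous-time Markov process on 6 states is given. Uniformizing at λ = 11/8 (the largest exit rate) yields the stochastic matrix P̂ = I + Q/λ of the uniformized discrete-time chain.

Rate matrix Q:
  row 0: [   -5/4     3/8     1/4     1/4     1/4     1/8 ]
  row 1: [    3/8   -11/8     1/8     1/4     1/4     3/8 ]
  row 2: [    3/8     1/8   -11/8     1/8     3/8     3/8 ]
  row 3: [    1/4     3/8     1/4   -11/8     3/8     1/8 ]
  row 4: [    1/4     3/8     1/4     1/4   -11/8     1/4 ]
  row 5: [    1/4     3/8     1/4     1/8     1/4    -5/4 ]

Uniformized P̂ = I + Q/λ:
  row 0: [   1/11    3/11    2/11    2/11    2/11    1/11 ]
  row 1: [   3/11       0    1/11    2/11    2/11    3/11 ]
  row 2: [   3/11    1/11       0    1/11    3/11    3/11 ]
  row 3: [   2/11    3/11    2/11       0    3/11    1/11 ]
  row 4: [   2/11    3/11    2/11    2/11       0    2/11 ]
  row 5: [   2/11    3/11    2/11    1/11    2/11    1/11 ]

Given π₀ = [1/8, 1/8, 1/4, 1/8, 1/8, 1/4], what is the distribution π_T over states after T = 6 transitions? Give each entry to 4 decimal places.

t=0: π = [0.1250, 0.1250, 0.2500, 0.1250, 0.1250, 0.2500]
t=1: π = [0.2045, 0.1932, 0.1250, 0.1136, 0.1932, 0.1705]
t=2: π = [0.1921, 0.1973, 0.1415, 0.1343, 0.1684, 0.1663]
t=3: π = [0.1952, 0.1932, 0.1381, 0.1294, 0.1763, 0.1678]
t=4: π = [0.1942, 0.1949, 0.1391, 0.1305, 0.1741, 0.1672]
t=5: π = [0.1945, 0.1943, 0.1388, 0.1302, 0.1747, 0.1675]
t=6: π = [0.1944, 0.1945, 0.1389, 0.1303, 0.1745, 0.1673]

π = [0.1944, 0.1945, 0.1389, 0.1303, 0.1745, 0.1673]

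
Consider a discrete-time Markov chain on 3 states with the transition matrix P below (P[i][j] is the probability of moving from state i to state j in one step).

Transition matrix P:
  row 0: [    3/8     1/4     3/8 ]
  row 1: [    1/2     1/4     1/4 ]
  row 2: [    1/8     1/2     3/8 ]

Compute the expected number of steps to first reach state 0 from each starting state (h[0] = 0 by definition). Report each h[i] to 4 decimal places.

h = [0.0000, 2.5455, 3.6364]

First-step conditioning: h[0] = 0; for i ≠ 0, h[i] = 1 + Σ_k P[i][k]·h[k].
  h[1] = 1 + 1/4·h[1] + 1/4·h[2]
  h[2] = 1 + 1/2·h[1] + 3/8·h[2]
Solving the 2×2 linear system over states ≠ 0 gives exactly h = [0, 28/11, 40/11] (h[0] = 0 is the target).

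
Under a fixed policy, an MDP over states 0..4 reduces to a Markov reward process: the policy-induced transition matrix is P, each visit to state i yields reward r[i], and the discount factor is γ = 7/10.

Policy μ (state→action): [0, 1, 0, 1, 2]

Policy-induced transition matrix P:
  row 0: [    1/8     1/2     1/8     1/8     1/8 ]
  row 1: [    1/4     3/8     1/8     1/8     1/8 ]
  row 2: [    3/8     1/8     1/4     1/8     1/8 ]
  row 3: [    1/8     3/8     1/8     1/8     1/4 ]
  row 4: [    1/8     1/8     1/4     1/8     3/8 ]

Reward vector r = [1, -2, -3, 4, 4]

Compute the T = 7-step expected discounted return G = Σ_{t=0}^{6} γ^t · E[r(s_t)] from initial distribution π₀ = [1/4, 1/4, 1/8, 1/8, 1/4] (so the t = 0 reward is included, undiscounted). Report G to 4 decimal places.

G = 1.5806

t=0: π = [0.2500, 0.2500, 0.1250, 0.1250, 0.2500], E[r] = 0.8750, γ^t·E[r] = 0.875000, running G = 0.875000
t=1: π = [0.1875, 0.3125, 0.1719, 0.1250, 0.2031], E[r] = 0.3594, γ^t·E[r] = 0.251563, running G = 1.126563
t=2: π = [0.2070, 0.3047, 0.1719, 0.1250, 0.1914], E[r] = 0.3477, γ^t·E[r] = 0.170352, running G = 1.296914
t=3: π = [0.2061, 0.3101, 0.1704, 0.1250, 0.1885], E[r] = 0.3286, γ^t·E[r] = 0.112714, running G = 1.409628
t=4: π = [0.2064, 0.3110, 0.1699, 0.1250, 0.1877], E[r] = 0.3257, γ^t·E[r] = 0.078197, running G = 1.487825
t=5: π = [0.2063, 0.3114, 0.1697, 0.1250, 0.1876], E[r] = 0.3247, γ^t·E[r] = 0.054572, running G = 1.542397
t=6: π = [0.2063, 0.3115, 0.1697, 0.1250, 0.1875], E[r] = 0.3245, γ^t·E[r] = 0.038175, running G = 1.580572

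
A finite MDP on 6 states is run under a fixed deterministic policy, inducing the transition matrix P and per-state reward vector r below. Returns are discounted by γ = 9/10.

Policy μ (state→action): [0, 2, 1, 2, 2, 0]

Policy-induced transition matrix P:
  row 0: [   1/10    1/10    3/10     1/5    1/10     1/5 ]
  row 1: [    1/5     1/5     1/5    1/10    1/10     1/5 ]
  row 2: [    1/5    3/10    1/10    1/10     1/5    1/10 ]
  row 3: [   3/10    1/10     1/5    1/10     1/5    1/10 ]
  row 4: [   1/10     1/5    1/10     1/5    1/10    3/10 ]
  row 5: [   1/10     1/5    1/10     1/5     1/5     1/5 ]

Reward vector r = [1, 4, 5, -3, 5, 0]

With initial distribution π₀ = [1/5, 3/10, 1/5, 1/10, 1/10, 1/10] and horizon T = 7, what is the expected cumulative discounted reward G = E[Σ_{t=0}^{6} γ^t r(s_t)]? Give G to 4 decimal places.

t=0: π = [0.2000, 0.3000, 0.2000, 0.1000, 0.1000, 0.1000], E[r] = 2.6000, γ^t·E[r] = 2.600000, running G = 2.600000
t=1: π = [0.1700, 0.1900, 0.1800, 0.1400, 0.1400, 0.1800], E[r] = 2.1100, γ^t·E[r] = 1.899000, running G = 4.499000
t=2: π = [0.1650, 0.1870, 0.1670, 0.1490, 0.1500, 0.1820], E[r] = 2.0510, γ^t·E[r] = 1.661310, running G = 6.160310
t=3: π = [0.1652, 0.1853, 0.1666, 0.1497, 0.1498, 0.1834], E[r] = 2.0393, γ^t·E[r] = 1.486650, running G = 7.646960
t=4: π = [0.1651, 0.1852, 0.1665, 0.1498, 0.1500, 0.1834], E[r] = 2.0388, γ^t·E[r] = 1.337683, running G = 8.984643
t=5: π = [0.1651, 0.1852, 0.1665, 0.1498, 0.1500, 0.1834], E[r] = 2.0387, γ^t·E[r] = 1.203851, running G = 10.188493
t=6: π = [0.1651, 0.1852, 0.1665, 0.1498, 0.1500, 0.1834], E[r] = 2.0387, γ^t·E[r] = 1.083459, running G = 11.271952

G = 11.2720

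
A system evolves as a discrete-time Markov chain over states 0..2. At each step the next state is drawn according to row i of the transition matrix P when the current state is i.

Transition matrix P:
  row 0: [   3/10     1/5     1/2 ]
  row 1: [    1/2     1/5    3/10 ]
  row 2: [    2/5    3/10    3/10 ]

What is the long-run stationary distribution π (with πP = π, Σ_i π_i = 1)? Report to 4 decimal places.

π = [0.3852, 0.2377, 0.3770]

Balance equations π_j = Σ_i π_i·P[i][j]:
  π_0 = 3/10·π_0 + 1/2·π_1 + 2/5·π_2
  π_1 = 1/5·π_0 + 1/5·π_1 + 3/10·π_2
  normalize: π_0 + π_1 + π_2 = 1
Solving the linear system gives exactly π = [47/122, 29/122, 23/61].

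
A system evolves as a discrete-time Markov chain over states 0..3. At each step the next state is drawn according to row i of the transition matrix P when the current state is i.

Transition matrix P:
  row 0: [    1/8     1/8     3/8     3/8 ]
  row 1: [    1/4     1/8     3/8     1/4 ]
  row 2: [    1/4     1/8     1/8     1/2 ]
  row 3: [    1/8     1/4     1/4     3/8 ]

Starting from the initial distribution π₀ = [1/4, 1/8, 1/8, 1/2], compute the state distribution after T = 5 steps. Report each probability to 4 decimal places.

π = [0.1793, 0.1733, 0.2614, 0.3860]

t=0: π = [0.2500, 0.1250, 0.1250, 0.5000]
t=1: π = [0.1563, 0.1875, 0.2813, 0.3750]
t=2: π = [0.1836, 0.1719, 0.2578, 0.3867]
t=3: π = [0.1787, 0.1733, 0.2622, 0.3857]
t=4: π = [0.1794, 0.1732, 0.2612, 0.3861]
t=5: π = [0.1793, 0.1733, 0.2614, 0.3860]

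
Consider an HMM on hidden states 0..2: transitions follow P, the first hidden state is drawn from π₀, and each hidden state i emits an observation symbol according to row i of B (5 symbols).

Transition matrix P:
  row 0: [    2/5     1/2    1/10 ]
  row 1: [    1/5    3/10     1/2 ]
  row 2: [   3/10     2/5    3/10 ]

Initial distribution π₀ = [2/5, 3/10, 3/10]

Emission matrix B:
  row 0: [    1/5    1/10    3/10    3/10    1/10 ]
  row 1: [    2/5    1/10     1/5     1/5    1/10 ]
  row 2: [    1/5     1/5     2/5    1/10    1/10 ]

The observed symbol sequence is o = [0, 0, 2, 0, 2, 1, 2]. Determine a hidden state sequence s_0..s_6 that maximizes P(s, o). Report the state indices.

path = [0, 1, 2, 1, 2, 1, 2]

t=0: δ = [8.000e-02, 1.200e-01, 6.000e-02]  (obs o_0=0)
t=1: δ = [6.400e-03, 1.600e-02, 1.200e-02]  ψ = [0, 0, 1]  (obs o_1=0)
t=2: δ = [1.080e-03, 9.600e-04, 3.200e-03]  ψ = [2, 1, 1]  (obs o_2=2)
t=3: δ = [1.920e-04, 5.120e-04, 1.920e-04]  ψ = [2, 2, 2]  (obs o_3=0)
t=4: δ = [3.072e-05, 3.072e-05, 1.024e-04]  ψ = [1, 1, 1]  (obs o_4=2)
t=5: δ = [3.072e-06, 4.096e-06, 6.144e-06]  ψ = [2, 2, 2]  (obs o_5=1)
t=6: δ = [5.530e-07, 4.915e-07, 8.192e-07]  ψ = [2, 2, 1]  (obs o_6=2)
backtrack: best end state = 2; path = [0, 1, 2, 1, 2, 1, 2]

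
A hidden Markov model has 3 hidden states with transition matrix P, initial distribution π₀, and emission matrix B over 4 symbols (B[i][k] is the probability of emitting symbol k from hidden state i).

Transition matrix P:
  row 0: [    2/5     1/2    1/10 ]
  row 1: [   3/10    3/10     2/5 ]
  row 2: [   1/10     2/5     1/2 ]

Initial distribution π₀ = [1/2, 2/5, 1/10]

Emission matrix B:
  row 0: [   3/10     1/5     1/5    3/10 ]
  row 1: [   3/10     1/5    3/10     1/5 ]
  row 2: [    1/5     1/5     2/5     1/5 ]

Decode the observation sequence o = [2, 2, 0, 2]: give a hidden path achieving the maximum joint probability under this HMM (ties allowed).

t=0: δ = [1.000e-01, 1.200e-01, 4.000e-02]  (obs o_0=2)
t=1: δ = [8.000e-03, 1.500e-02, 1.920e-02]  ψ = [0, 0, 1]  (obs o_1=2)
t=2: δ = [1.350e-03, 2.304e-03, 1.920e-03]  ψ = [1, 2, 2]  (obs o_2=0)
t=3: δ = [1.382e-04, 2.304e-04, 3.840e-04]  ψ = [1, 2, 2]  (obs o_3=2)
backtrack: best end state = 2; path = [1, 2, 2, 2]

path = [1, 2, 2, 2]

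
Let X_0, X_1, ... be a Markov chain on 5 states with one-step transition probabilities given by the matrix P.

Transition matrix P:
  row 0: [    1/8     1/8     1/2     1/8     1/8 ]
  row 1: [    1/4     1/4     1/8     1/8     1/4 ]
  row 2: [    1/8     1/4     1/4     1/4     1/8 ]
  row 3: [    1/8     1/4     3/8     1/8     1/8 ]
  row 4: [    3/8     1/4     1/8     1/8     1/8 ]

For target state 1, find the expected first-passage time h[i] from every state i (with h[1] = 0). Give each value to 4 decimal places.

First-step conditioning: h[1] = 0; for i ≠ 1, h[i] = 1 + Σ_k P[i][k]·h[k].
  h[0] = 1 + 1/8·h[0] + 1/2·h[2] + 1/8·h[3] + 1/8·h[4]
  h[2] = 1 + 1/8·h[0] + 1/4·h[2] + 1/4·h[3] + 1/8·h[4]
  h[3] = 1 + 1/8·h[0] + 3/8·h[2] + 1/8·h[3] + 1/8·h[4]
  h[4] = 1 + 3/8·h[0] + 1/8·h[2] + 1/8·h[3] + 1/8·h[4]
Solving the 4×4 linear system over states ≠ 1 gives exactly h = [288/59, 0, 256/59, 256/59, 264/59] (h[1] = 0 is the target).

h = [4.8814, 0.0000, 4.3390, 4.3390, 4.4746]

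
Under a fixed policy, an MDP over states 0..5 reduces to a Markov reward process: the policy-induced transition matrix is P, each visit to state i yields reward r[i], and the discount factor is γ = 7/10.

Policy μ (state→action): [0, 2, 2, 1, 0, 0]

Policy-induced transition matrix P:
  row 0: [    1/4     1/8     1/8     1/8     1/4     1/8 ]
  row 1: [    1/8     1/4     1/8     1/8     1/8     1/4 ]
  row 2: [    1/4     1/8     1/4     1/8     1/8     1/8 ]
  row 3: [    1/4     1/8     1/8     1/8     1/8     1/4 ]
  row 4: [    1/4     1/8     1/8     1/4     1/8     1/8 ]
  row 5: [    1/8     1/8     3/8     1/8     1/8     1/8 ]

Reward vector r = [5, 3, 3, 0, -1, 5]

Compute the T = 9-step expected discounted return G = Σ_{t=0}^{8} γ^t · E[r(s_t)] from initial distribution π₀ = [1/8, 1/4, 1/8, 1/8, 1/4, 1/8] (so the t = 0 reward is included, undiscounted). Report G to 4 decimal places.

G = 8.0916

t=0: π = [0.1250, 0.2500, 0.1250, 0.1250, 0.2500, 0.1250], E[r] = 2.1250, γ^t·E[r] = 2.125000, running G = 2.125000
t=1: π = [0.2031, 0.1563, 0.1719, 0.1563, 0.1406, 0.1719], E[r] = 2.7188, γ^t·E[r] = 1.903125, running G = 4.028125
t=2: π = [0.2090, 0.1445, 0.1895, 0.1426, 0.1504, 0.1641], E[r] = 2.7168, γ^t·E[r] = 1.331230, running G = 5.359355
t=3: π = [0.2114, 0.1431, 0.1897, 0.1438, 0.1511, 0.1609], E[r] = 2.7087, γ^t·E[r] = 0.929098, running G = 6.288453
t=4: π = [0.2120, 0.1429, 0.1889, 0.1439, 0.1514, 0.1609], E[r] = 2.7083, γ^t·E[r] = 0.650273, running G = 6.938727
t=5: π = [0.2120, 0.1429, 0.1888, 0.1439, 0.1515, 0.1608], E[r] = 2.7080, γ^t·E[r] = 0.455128, running G = 7.393855
t=6: π = [0.2120, 0.1429, 0.1888, 0.1439, 0.1515, 0.1608], E[r] = 2.7079, γ^t·E[r] = 0.318587, running G = 7.712442
t=7: π = [0.2120, 0.1429, 0.1888, 0.1439, 0.1515, 0.1608], E[r] = 2.7079, γ^t·E[r] = 0.223010, running G = 7.935452
t=8: π = [0.2120, 0.1429, 0.1888, 0.1439, 0.1515, 0.1608], E[r] = 2.7079, γ^t·E[r] = 0.156107, running G = 8.091560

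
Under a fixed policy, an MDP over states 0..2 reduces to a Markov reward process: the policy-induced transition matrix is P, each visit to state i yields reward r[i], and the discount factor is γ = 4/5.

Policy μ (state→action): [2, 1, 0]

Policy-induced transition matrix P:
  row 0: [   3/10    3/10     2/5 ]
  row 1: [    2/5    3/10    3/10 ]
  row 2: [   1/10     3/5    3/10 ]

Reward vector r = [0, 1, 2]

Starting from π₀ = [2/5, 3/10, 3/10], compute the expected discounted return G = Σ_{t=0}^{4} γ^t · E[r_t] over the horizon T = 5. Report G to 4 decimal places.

G = 3.4020

t=0: π = [0.4000, 0.3000, 0.3000], E[r] = 0.9000, γ^t·E[r] = 0.900000, running G = 0.900000
t=1: π = [0.2700, 0.3900, 0.3400], E[r] = 1.0700, γ^t·E[r] = 0.856000, running G = 1.756000
t=2: π = [0.2710, 0.4020, 0.3270], E[r] = 1.0560, γ^t·E[r] = 0.675840, running G = 2.431840
t=3: π = [0.2748, 0.3981, 0.3271], E[r] = 1.0523, γ^t·E[r] = 0.538778, running G = 2.970618
t=4: π = [0.2744, 0.3981, 0.3275], E[r] = 1.0531, γ^t·E[r] = 0.431346, running G = 3.401963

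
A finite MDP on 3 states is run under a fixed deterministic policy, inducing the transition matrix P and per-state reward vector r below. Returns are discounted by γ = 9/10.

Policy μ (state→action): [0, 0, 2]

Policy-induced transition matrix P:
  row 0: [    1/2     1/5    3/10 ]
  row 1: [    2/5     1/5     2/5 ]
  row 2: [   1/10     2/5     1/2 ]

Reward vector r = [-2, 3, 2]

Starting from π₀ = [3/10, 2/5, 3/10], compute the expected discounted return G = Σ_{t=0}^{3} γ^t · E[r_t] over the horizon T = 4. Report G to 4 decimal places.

G = 3.5996

t=0: π = [0.3000, 0.4000, 0.3000], E[r] = 1.2000, γ^t·E[r] = 1.200000, running G = 1.200000
t=1: π = [0.3400, 0.2600, 0.4000], E[r] = 0.9000, γ^t·E[r] = 0.810000, running G = 2.010000
t=2: π = [0.3140, 0.2800, 0.4060], E[r] = 1.0240, γ^t·E[r] = 0.829440, running G = 2.839440
t=3: π = [0.3096, 0.2812, 0.4092], E[r] = 1.0428, γ^t·E[r] = 0.760201, running G = 3.599641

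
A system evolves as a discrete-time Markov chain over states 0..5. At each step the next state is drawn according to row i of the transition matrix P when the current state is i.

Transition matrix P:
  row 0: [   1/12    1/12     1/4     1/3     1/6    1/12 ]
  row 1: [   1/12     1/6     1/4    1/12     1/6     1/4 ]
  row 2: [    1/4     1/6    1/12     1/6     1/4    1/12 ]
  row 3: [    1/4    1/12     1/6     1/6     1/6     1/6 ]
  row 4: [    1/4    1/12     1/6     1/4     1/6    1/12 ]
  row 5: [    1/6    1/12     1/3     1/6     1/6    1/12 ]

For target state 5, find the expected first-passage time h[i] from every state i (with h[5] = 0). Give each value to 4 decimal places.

h = [8.3411, 6.9869, 8.3330, 7.7459, 8.3914, 0.0000]

First-step conditioning: h[5] = 0; for i ≠ 5, h[i] = 1 + Σ_k P[i][k]·h[k].
  h[0] = 1 + 1/12·h[0] + 1/12·h[1] + 1/4·h[2] + 1/3·h[3] + 1/6·h[4]
  h[1] = 1 + 1/12·h[0] + 1/6·h[1] + 1/4·h[2] + 1/12·h[3] + 1/6·h[4]
  h[2] = 1 + 1/4·h[0] + 1/6·h[1] + 1/12·h[2] + 1/6·h[3] + 1/4·h[4]
  h[3] = 1 + 1/4·h[0] + 1/12·h[1] + 1/6·h[2] + 1/6·h[3] + 1/6·h[4]
  h[4] = 1 + 1/4·h[0] + 1/12·h[1] + 1/6·h[2] + 1/4·h[3] + 1/6·h[4]
Solving the 5×5 linear system over states ≠ 5 gives exactly h = [61716/7399, 51696/7399, 8808/1057, 57312/7399, 62088/7399, 0] (h[5] = 0 is the target).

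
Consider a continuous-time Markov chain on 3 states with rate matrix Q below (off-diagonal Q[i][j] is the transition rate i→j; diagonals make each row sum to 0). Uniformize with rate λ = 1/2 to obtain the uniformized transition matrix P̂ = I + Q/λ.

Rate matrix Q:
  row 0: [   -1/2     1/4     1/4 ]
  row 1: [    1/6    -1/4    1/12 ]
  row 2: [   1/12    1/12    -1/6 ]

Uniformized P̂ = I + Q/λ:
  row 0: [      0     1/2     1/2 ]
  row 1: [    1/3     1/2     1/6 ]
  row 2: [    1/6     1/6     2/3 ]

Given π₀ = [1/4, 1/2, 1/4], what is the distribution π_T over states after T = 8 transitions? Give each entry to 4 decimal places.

π = [0.1924, 0.3463, 0.4613]

t=0: π = [0.2500, 0.5000, 0.2500]
t=1: π = [0.2083, 0.4167, 0.3750]
t=2: π = [0.2014, 0.3750, 0.4236]
t=3: π = [0.1956, 0.3588, 0.4456]
t=4: π = [0.1939, 0.3515, 0.4547]
t=5: π = [0.1929, 0.3484, 0.4586]
t=6: π = [0.1926, 0.3471, 0.4603]
t=7: π = [0.1924, 0.3466, 0.4610]
t=8: π = [0.1924, 0.3463, 0.4613]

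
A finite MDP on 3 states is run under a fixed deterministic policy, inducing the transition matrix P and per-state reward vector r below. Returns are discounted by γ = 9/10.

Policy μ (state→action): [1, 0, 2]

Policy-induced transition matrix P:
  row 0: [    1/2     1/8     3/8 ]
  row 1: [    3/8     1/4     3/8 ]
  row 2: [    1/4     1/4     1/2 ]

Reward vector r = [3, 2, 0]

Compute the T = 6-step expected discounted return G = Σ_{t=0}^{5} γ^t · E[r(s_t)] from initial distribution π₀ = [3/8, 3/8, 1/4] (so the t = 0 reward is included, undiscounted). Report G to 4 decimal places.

G = 7.5127

t=0: π = [0.3750, 0.3750, 0.2500], E[r] = 1.8750, γ^t·E[r] = 1.875000, running G = 1.875000
t=1: π = [0.3906, 0.2031, 0.4063], E[r] = 1.5781, γ^t·E[r] = 1.420313, running G = 3.295313
t=2: π = [0.3730, 0.2012, 0.4258], E[r] = 1.5215, γ^t·E[r] = 1.232402, running G = 4.527715
t=3: π = [0.3684, 0.2034, 0.4282], E[r] = 1.5120, γ^t·E[r] = 1.102221, running G = 5.629936
t=4: π = [0.3675, 0.2039, 0.4285], E[r] = 1.5105, γ^t·E[r] = 0.991018, running G = 6.620954
t=5: π = [0.3674, 0.2041, 0.4286], E[r] = 1.5102, γ^t·E[r] = 0.891783, running G = 7.512737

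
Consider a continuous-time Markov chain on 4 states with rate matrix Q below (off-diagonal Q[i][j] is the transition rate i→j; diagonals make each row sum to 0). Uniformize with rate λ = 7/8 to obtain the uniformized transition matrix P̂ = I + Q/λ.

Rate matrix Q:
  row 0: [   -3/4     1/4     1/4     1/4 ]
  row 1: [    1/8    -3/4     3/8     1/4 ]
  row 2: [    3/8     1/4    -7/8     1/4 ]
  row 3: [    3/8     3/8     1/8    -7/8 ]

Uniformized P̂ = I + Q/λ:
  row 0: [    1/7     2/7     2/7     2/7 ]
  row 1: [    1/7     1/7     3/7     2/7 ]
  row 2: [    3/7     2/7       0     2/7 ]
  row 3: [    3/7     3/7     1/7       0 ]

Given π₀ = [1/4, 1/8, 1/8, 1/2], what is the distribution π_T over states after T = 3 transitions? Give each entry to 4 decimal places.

t=0: π = [0.2500, 0.1250, 0.1250, 0.5000]
t=1: π = [0.3214, 0.3393, 0.1964, 0.1429]
t=2: π = [0.2398, 0.2577, 0.2577, 0.2449]
t=3: π = [0.2864, 0.2839, 0.2139, 0.2157]

π = [0.2864, 0.2839, 0.2139, 0.2157]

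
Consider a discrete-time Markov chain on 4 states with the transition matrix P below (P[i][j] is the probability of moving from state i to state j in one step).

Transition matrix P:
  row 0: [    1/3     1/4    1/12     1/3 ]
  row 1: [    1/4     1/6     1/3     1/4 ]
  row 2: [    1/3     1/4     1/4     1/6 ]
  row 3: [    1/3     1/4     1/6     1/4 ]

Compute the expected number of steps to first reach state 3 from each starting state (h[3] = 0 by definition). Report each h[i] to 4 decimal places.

First-step conditioning: h[3] = 0; for i ≠ 3, h[i] = 1 + Σ_k P[i][k]·h[k].
  h[0] = 1 + 1/3·h[0] + 1/4·h[1] + 1/12·h[2]
  h[1] = 1 + 1/4·h[0] + 1/6·h[1] + 1/3·h[2]
  h[2] = 1 + 1/3·h[0] + 1/4·h[1] + 1/4·h[2]
Solving the 3×3 linear system over states ≠ 3 gives exactly h = [780/223, 876/223, 936/223, 0] (h[3] = 0 is the target).

h = [3.4978, 3.9283, 4.1973, 0.0000]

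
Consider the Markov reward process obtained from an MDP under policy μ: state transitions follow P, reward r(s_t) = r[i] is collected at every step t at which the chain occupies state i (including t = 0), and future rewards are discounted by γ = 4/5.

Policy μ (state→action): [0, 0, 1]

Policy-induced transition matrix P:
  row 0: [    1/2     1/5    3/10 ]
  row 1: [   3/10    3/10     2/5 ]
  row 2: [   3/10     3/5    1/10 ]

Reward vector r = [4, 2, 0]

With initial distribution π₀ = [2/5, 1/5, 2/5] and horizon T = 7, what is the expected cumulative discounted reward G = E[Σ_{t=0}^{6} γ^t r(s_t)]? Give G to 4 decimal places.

t=0: π = [0.4000, 0.2000, 0.4000], E[r] = 2.0000, γ^t·E[r] = 2.000000, running G = 2.000000
t=1: π = [0.3800, 0.3800, 0.2400], E[r] = 2.2800, γ^t·E[r] = 1.824000, running G = 3.824000
t=2: π = [0.3760, 0.3340, 0.2900], E[r] = 2.1720, γ^t·E[r] = 1.390080, running G = 5.214080
t=3: π = [0.3752, 0.3494, 0.2754], E[r] = 2.1996, γ^t·E[r] = 1.126195, running G = 6.340275
t=4: π = [0.3750, 0.3451, 0.2799], E[r] = 2.1904, γ^t·E[r] = 0.897171, running G = 7.237447
t=5: π = [0.3750, 0.3465, 0.2785], E[r] = 2.1929, γ^t·E[r] = 0.718583, running G = 7.956029
t=6: π = [0.3750, 0.3461, 0.2789], E[r] = 2.1921, γ^t·E[r] = 0.574653, running G = 8.530682

G = 8.5307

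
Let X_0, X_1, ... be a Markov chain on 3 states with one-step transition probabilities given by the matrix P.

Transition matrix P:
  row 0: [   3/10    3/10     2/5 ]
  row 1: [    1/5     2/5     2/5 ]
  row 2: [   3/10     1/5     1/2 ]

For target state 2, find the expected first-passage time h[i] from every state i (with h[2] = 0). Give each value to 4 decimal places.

h = [2.5000, 2.5000, 0.0000]

First-step conditioning: h[2] = 0; for i ≠ 2, h[i] = 1 + Σ_k P[i][k]·h[k].
  h[0] = 1 + 3/10·h[0] + 3/10·h[1]
  h[1] = 1 + 1/5·h[0] + 2/5·h[1]
Solving the 2×2 linear system over states ≠ 2 gives exactly h = [5/2, 5/2, 0] (h[2] = 0 is the target).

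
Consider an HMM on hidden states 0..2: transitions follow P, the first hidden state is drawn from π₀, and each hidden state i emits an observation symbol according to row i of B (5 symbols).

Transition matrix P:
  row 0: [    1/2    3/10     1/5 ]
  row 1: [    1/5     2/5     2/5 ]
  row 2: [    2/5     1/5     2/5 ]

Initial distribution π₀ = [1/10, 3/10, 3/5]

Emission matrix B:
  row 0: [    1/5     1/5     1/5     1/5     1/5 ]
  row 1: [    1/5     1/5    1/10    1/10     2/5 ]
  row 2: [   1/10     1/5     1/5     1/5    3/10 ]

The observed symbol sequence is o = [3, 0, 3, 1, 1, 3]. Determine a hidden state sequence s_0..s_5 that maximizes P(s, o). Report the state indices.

path = [2, 0, 0, 0, 0, 0]

t=0: δ = [2.000e-02, 3.000e-02, 1.200e-01]  (obs o_0=3)
t=1: δ = [9.600e-03, 4.800e-03, 4.800e-03]  ψ = [2, 2, 2]  (obs o_1=0)
t=2: δ = [9.600e-04, 2.880e-04, 3.840e-04]  ψ = [0, 0, 0]  (obs o_2=3)
t=3: δ = [9.600e-05, 5.760e-05, 3.840e-05]  ψ = [0, 0, 0]  (obs o_3=1)
t=4: δ = [9.600e-06, 5.760e-06, 4.608e-06]  ψ = [0, 0, 1]  (obs o_4=1)
t=5: δ = [9.600e-07, 2.880e-07, 4.608e-07]  ψ = [0, 0, 1]  (obs o_5=3)
backtrack: best end state = 0; path = [2, 0, 0, 0, 0, 0]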